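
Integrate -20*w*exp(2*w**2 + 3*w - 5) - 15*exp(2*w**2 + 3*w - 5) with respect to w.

Let u = 2*w**2 + 3*w - 5, so du = (4*w + 3) dw.
Rewriting, the integral becomes -5·∫ e^u du = -5·e^u.
Substituting back, u = 2*w**2 + 3*w - 5.

-5*exp(2*w**2 + 3*w - 5) + C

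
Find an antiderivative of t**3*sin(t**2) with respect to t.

-t**2*cos(t**2)/2 + sin(t**2)/2 + C

Let u = t², du = 2t dt; rewrite as (1/2)∫ u^1·sin(1u) du.
Now integrate by parts 1 time.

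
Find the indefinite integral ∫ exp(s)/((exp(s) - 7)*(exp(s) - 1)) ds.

Let u = e^s, du = e^s ds.
The integral becomes ∫ du/((u-7)(u-1)); decompose into partial fractions.

log(exp(s) - 7)/6 - log(exp(s) - 1)/6 + C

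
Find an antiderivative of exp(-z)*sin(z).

Let I denote the integral. Integrate by parts with u = sin(z), dv = exp(-z) dz, so v = -exp(-z): I = -exp(-z)*sin(z) + ∫ exp(-z)*cos(z) dz.
Apply parts again with u = cos(z), dv = exp(-z) dz: ∫ exp(-z)*cos(z) dz = -exp(-z)*cos(z) − I. Substituting back brings back I: I = -exp(-z)*sin(z) - exp(-z)*cos(z) − I.
Solving for I: (1 + 1)·I equals the remaining terms, so I = (1/2)·(-exp(-z)*sin(z) - exp(-z)*cos(z)).

-exp(-z)*sin(z)/2 - exp(-z)*cos(z)/2 + C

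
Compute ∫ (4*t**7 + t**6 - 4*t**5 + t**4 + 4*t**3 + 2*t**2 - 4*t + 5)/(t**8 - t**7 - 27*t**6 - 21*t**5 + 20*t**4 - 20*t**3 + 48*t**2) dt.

-23*log(t)/576 + 1137509*log(t - 6)/532800 - 3*log(t - 1)/50 - 21*log(t + 2)/64 + 57291*log(t + 4)/27200 + 235*log(t**2 + 1)/2516 - 107*atan(t)/1258 - 5/(48*t) + C

Factor the denominator: t**2*(t - 6)*(t - 1)*(t + 2)*(t + 4)*(t**2 + 1).
Partial-fraction decomposition: (235*t - 107)/(1258*(t**2 + 1)) + 57291/(27200*(t + 4)) - 21/(64*(t + 2)) - 3/(50*(t - 1)) + 1137509/(532800*(t - 6)) - 23/(576*t) + 5/(48*t**2).
Integrate each term; A/(t−a) gives A·log|t−a|; the (Bt+D)/(t²+p²) term gives a log and an atan.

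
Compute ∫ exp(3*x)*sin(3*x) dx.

exp(3*x)*sin(3*x)/6 - exp(3*x)*cos(3*x)/6 + C

Let I denote the integral. Integrate by parts with u = sin(3*x), dv = exp(3*x) dx, so v = exp(3*x)/3: I = exp(3*x)*sin(3*x)/3 − ∫ exp(3*x)*cos(3*x) dx.
Apply parts again with u = cos(3*x), dv = exp(3*x) dx: ∫ exp(3*x)*cos(3*x) dx = exp(3*x)*cos(3*x)/3 + I. Substituting back brings back I: I = exp(3*x)*sin(3*x)/3 - exp(3*x)*cos(3*x)/3 − I.
Solving for I: (1 + 1)·I equals the remaining terms, so I = (1/2)·(exp(3*x)*sin(3*x)/3 - exp(3*x)*cos(3*x)/3).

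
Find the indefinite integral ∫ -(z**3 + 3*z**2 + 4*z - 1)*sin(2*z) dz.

z**3*cos(2*z)/2 - 3*z**2*sin(2*z)/4 + 3*z**2*cos(2*z)/2 - 3*z*sin(2*z)/2 + 5*z*cos(2*z)/4 - 5*sin(2*z)/8 - 5*cos(2*z)/4 + C

Use integration by parts with u = z**3 + 3*z**2 + 4*z - 1, dv = -sin(2*z) dz, so v = cos(2*z)/2.
Apply parts 3 times (tabular method): alternate signs, differentiate u down to 0, integrate dv up.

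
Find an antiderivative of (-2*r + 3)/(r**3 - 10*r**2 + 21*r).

log(r)/7 - 11*log(r - 7)/28 + log(r - 3)/4 + C

Factor the denominator: r*(r - 7)*(r - 3).
Partial-fraction decomposition: 1/(4*(r - 3)) - 11/(28*(r - 7)) + 1/(7*r).
Integrate each term: A/(r−a) contributes A·log|r−a|.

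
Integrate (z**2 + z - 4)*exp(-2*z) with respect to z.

(-z**2 - 2*z + 3)*exp(-2*z)/2 + C

Use integration by parts with u = z**2 + z - 4, dv = exp(-2*z) dz, so v = -exp(-2*z)/2.
Apply parts 2 times (tabular method): alternate signs, differentiate u down to 0, integrate dv up.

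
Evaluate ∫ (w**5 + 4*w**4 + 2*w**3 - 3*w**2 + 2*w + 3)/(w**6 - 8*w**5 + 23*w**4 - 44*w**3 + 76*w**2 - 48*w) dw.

-log(w)/16 + 713*log(w - 4)/80 - 201*log(w - 3)/26 + 3*log(w - 1)/10 - 109*log(w**2 + 4)/520 - 197*atan(w/2)/520 + C

Factor the denominator: w*(w - 4)*(w - 3)*(w - 1)*(w**2 + 4).
Partial-fraction decomposition: -(109*w + 197)/(260*(w**2 + 4)) + 3/(10*(w - 1)) - 201/(26*(w - 3)) + 713/(80*(w - 4)) - 1/(16*w).
Integrate each term; A/(w−a) gives A·log|w−a|; the (Bw+D)/(w²+p²) term gives a log and an atan.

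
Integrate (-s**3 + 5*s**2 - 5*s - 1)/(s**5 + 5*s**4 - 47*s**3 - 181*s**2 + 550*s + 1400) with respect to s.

-13*log(s - 5)/420 + 5*log(s - 4)/594 + 37*log(s + 2)/630 - 137*log(s + 5)/270 + 311*log(s + 7)/660 + C

Factor the denominator: (s - 5)*(s - 4)*(s + 2)*(s + 5)*(s + 7).
Partial-fraction decomposition: 311/(660*(s + 7)) - 137/(270*(s + 5)) + 37/(630*(s + 2)) + 5/(594*(s - 4)) - 13/(420*(s - 5)).
Integrate each term: A/(s−a) contributes A·log|s−a|.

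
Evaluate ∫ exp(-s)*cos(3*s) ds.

3*exp(-s)*sin(3*s)/10 - exp(-s)*cos(3*s)/10 + C

Let I denote the integral. Integrate by parts with u = cos(3*s), dv = exp(-s) ds, so v = -exp(-s): I = -exp(-s)*cos(3*s) − 3·∫ exp(-s)*sin(3*s) ds.
Apply parts again with u = sin(3*s), dv = exp(-s) ds: ∫ exp(-s)*sin(3*s) ds = -exp(-s)*sin(3*s) + 3·I. Substituting back brings back I: I = 3*exp(-s)*sin(3*s) - exp(-s)*cos(3*s) − 9·I.
Solving for I: (1 + 9)·I equals the remaining terms, so I = (1/10)·(3*exp(-s)*sin(3*s) - exp(-s)*cos(3*s)).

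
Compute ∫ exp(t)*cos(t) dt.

exp(t)*sin(t)/2 + exp(t)*cos(t)/2 + C

Let I denote the integral. Integrate by parts with u = cos(t), dv = exp(t) dt, so v = exp(t): I = exp(t)*cos(t) + ∫ exp(t)*sin(t) dt.
Apply parts again with u = sin(t), dv = exp(t) dt: ∫ exp(t)*sin(t) dt = exp(t)*sin(t) − I. Substituting back brings back I: I = exp(t)*sin(t) + exp(t)*cos(t) − I.
Solving for I: (1 + 1)·I equals the remaining terms, so I = (1/2)·(exp(t)*sin(t) + exp(t)*cos(t)).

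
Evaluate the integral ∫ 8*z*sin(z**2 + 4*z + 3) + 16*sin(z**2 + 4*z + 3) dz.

Let u = z**2 + 4*z + 3, so du = (2*z + 4) dz.
Rewriting, the integral becomes 4·∫ sin(u) du = 4·-cos(u).
Substituting back, u = z**2 + 4*z + 3.

-4*cos(z**2 + 4*z + 3) + C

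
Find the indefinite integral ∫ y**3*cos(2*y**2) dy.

y**2*sin(2*y**2)/4 + cos(2*y**2)/8 + C

Let u = y², du = 2y dy; rewrite as (1/2)∫ u^1·cos(2u) du.
Now integrate by parts 1 time.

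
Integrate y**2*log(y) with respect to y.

Use integration by parts with u = log(y), dv = y**2 dy.
Then du = 1/y dy and v = y**3/3.

y**3*log(y)/3 - y**3/9 + C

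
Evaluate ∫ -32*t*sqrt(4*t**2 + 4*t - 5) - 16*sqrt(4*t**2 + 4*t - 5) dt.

Let u = 4*t**2 + 4*t - 5, so du = (8*t + 4) dt.
Rewriting, the integral becomes -4·∫ √u du = -4·(2/3)u^(3/2).
Substituting back, u = 4*t**2 + 4*t - 5.

-8*(4*t**2 + 4*t - 5)**(3/2)/3 + C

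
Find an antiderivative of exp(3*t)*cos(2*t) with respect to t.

Let I denote the integral. Integrate by parts with u = cos(2*t), dv = exp(3*t) dt, so v = exp(3*t)/3: I = exp(3*t)*cos(2*t)/3 + (2/3)·∫ exp(3*t)*sin(2*t) dt.
Apply parts again with u = sin(2*t), dv = exp(3*t) dt: ∫ exp(3*t)*sin(2*t) dt = exp(3*t)*sin(2*t)/3 − (2/3)·I. Substituting back brings back I: I = 2*exp(3*t)*sin(2*t)/9 + exp(3*t)*cos(2*t)/3 − (4/9)·I.
Solving for I: (1 + 4/9)·I equals the remaining terms, so I = (9/13)·(2*exp(3*t)*sin(2*t)/9 + exp(3*t)*cos(2*t)/3).

2*exp(3*t)*sin(2*t)/13 + 3*exp(3*t)*cos(2*t)/13 + C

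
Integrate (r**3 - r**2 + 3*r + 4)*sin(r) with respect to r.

-r**3*cos(r) + 3*r**2*sin(r) + r**2*cos(r) - 2*r*sin(r) + 3*r*cos(r) - 3*sin(r) - 6*cos(r) + C

Use integration by parts with u = r**3 - r**2 + 3*r + 4, dv = sin(r) dr, so v = -cos(r).
Apply parts 3 times (tabular method): alternate signs, differentiate u down to 0, integrate dv up.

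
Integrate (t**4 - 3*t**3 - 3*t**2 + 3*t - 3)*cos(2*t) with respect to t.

t**4*sin(2*t)/2 - 3*t**3*sin(2*t)/2 + t**3*cos(2*t) - 3*t**2*sin(2*t) - 9*t**2*cos(2*t)/4 + 15*t*sin(2*t)/4 - 3*t*cos(2*t) + 15*cos(2*t)/8 + C

Use integration by parts with u = t**4 - 3*t**3 - 3*t**2 + 3*t - 3, dv = cos(2*t) dt, so v = sin(2*t)/2.
Apply parts 4 times (tabular method): alternate signs, differentiate u down to 0, integrate dv up.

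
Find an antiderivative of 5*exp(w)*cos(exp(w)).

Let u = exp(w), so du = (exp(w)) dw.
Rewriting, the integral becomes 5·∫ cos(u) du = 5·sin(u).
Substituting back, u = exp(w).

5*sin(exp(w)) + C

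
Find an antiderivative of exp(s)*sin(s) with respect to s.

exp(s)*sin(s)/2 - exp(s)*cos(s)/2 + C

Let I denote the integral. Integrate by parts with u = sin(s), dv = exp(s) ds, so v = exp(s): I = exp(s)*sin(s) − ∫ exp(s)*cos(s) ds.
Apply parts again with u = cos(s), dv = exp(s) ds: ∫ exp(s)*cos(s) ds = exp(s)*cos(s) + I. Substituting back brings back I: I = exp(s)*sin(s) - exp(s)*cos(s) − I.
Solving for I: (1 + 1)·I equals the remaining terms, so I = (1/2)·(exp(s)*sin(s) - exp(s)*cos(s)).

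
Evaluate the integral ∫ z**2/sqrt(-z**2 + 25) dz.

-z*sqrt(-z**2 + 25)/2 + 25*asin(z/5)/2 + C

Substitute z = 5·sin(θ), so dz = 5·cos(θ) dθ and the radical becomes sqrt(-z**2 + 25) = 5·cos(θ) by the Pythagorean identity.
Integrate the resulting trig expression in θ, then back-substitute θ = asin(z/5), sin(θ) = z/5, cos(θ) = sqrt(-z**2 + 25)/5 (absorbing any constant into C).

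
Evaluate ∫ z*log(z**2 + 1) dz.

Let u = z**2 + 1, so du = (2*z) dz.
The integral becomes (1/2)·∫ log(u) du; integrate by parts with u′=log(u), dv′=du.

z**2*log(z**2 + 1)/2 - z**2/2 + log(z**2 + 1)/2 + C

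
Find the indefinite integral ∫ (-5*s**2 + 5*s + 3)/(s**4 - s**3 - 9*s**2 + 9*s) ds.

log(s)/3 - 3*log(s - 3)/4 - 3*log(s - 1)/8 + 19*log(s + 3)/24 + C

Factor the denominator: s*(s - 3)*(s - 1)*(s + 3).
Partial-fraction decomposition: 19/(24*(s + 3)) - 3/(8*(s - 1)) - 3/(4*(s - 3)) + 1/(3*s).
Integrate each term: A/(s−a) contributes A·log|s−a|.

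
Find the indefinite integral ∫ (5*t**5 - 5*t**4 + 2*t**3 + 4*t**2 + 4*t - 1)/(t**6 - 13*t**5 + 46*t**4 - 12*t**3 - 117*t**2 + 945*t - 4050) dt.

Factor the denominator: (t - 6)*(t - 5)**2*(t + 3)*(t**2 + 9).
Partial-fraction decomposition: -(1729*t - 10701)/(9180*(t**2 + 9)) + 1651/(10368*(t + 3)) - 166355/(2176*(t - 5)) - 757/(16*(t - 5)**2) + 32999/(405*(t - 6)).
Integrate each term; A/(t−a) gives A·log|t−a|; the (Bt+D)/(t²+p²) term gives a log and an atan.

32999*log(t - 6)/405 - 166355*log(t - 5)/2176 + 1651*log(t + 3)/10368 - 1729*log(t**2 + 9)/18360 + 1189*atan(t/3)/3060 + 757/(16*t - 80) + C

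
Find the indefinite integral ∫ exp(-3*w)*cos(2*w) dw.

Let I denote the integral. Integrate by parts with u = cos(2*w), dv = exp(-3*w) dw, so v = -exp(-3*w)/3: I = -exp(-3*w)*cos(2*w)/3 − (2/3)·∫ exp(-3*w)*sin(2*w) dw.
Apply parts again with u = sin(2*w), dv = exp(-3*w) dw: ∫ exp(-3*w)*sin(2*w) dw = -exp(-3*w)*sin(2*w)/3 + (2/3)·I. Substituting back brings back I: I = 2*exp(-3*w)*sin(2*w)/9 - exp(-3*w)*cos(2*w)/3 − (4/9)·I.
Solving for I: (1 + 4/9)·I equals the remaining terms, so I = (9/13)·(2*exp(-3*w)*sin(2*w)/9 - exp(-3*w)*cos(2*w)/3).

2*exp(-3*w)*sin(2*w)/13 - 3*exp(-3*w)*cos(2*w)/13 + C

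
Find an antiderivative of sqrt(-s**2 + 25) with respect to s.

Substitute s = 5·sin(θ), so ds = 5·cos(θ) dθ and the radical becomes sqrt(-s**2 + 25) = 5·cos(θ) by the Pythagorean identity.
Integrate the resulting trig expression in θ, then back-substitute θ = asin(s/5), sin(θ) = s/5, cos(θ) = sqrt(-s**2 + 25)/5 (absorbing any constant into C).

s*sqrt(-s**2 + 25)/2 + 25*asin(s/5)/2 + C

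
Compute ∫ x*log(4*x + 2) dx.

x**2*log(4*x + 2)/2 - x**2/4 + x/4 - log(2*x + 1)/8 + C

Use integration by parts with u = log(4*x + 2), dv = x dx.
Then du = 4/(4*x + 2) dx and v = x**2/2.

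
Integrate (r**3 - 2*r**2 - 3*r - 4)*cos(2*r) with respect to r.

r**3*sin(2*r)/2 - r**2*sin(2*r) + 3*r**2*cos(2*r)/4 - 9*r*sin(2*r)/4 - r*cos(2*r) - 3*sin(2*r)/2 - 9*cos(2*r)/8 + C

Use integration by parts with u = r**3 - 2*r**2 - 3*r - 4, dv = cos(2*r) dr, so v = sin(2*r)/2.
Apply parts 3 times (tabular method): alternate signs, differentiate u down to 0, integrate dv up.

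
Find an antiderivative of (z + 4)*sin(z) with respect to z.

Use integration by parts with u = z + 4, dv = sin(z) dz, so v = -cos(z).
Apply parts 1 times (tabular method): alternate signs, differentiate u down to 0, integrate dv up.

-z*cos(z) + sin(z) - 4*cos(z) + C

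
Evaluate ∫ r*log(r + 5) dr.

Use integration by parts with u = log(r + 5), dv = r dr.
Then du = 1/(r + 5) dr and v = r**2/2.

r**2*log(r + 5)/2 - r**2/4 + 5*r/2 - 25*log(r + 5)/2 + C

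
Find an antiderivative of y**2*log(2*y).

Use integration by parts with u = log(2*y), dv = y**2 dy.
Then du = 1/y dy and v = y**3/3.

y**3*(log(y) + log(2))/3 - y**3/9 + C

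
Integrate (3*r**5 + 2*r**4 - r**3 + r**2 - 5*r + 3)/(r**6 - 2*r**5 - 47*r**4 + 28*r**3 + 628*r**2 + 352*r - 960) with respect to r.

Factor the denominator: (r - 6)*(r - 5)*(r - 1)*(r + 2)*(r + 4)**2.
Partial-fraction decomposition: 857/(750*(r + 4)) - 273/(100*(r + 4)**2) + 13/(224*(r + 2)) + 1/(500*(r - 1)) - 389/(84*(r - 5)) + 25713/(4000*(r - 6)).
Integrate each term; A/(r−a) gives A·log|r−a|; A/(r−a)² gives −A/(r−a).

25713*log(r - 6)/4000 - 389*log(r - 5)/84 + log(r - 1)/500 + 13*log(r + 2)/224 + 857*log(r + 4)/750 + 273/(100*r + 400) + C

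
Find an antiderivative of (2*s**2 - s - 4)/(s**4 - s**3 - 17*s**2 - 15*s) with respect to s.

4*log(s)/15 + 41*log(s - 5)/240 - log(s + 1)/12 - 17*log(s + 3)/48 + C

Factor the denominator: s*(s - 5)*(s + 1)*(s + 3).
Partial-fraction decomposition: -17/(48*(s + 3)) - 1/(12*(s + 1)) + 41/(240*(s - 5)) + 4/(15*s).
Integrate each term: A/(s−a) contributes A·log|s−a|.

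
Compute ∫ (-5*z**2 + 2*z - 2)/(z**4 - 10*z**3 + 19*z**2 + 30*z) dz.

Factor the denominator: z*(z - 6)*(z - 5)*(z + 1).
Partial-fraction decomposition: 3/(14*(z + 1)) + 39/(10*(z - 5)) - 85/(21*(z - 6)) - 1/(15*z).
Integrate each term: A/(z−a) contributes A·log|z−a|.

-log(z)/15 - 85*log(z - 6)/21 + 39*log(z - 5)/10 + 3*log(z + 1)/14 + C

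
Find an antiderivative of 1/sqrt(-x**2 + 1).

Substitute x = sin(θ), so dx = cos(θ) dθ and the radical becomes sqrt(-x**2 + 1) = cos(θ) by the Pythagorean identity.
Integrate the resulting trig expression in θ, then back-substitute θ = asin(x), sin(θ) = x, cos(θ) = sqrt(-x**2 + 1) (absorbing any constant into C).

asin(x) + C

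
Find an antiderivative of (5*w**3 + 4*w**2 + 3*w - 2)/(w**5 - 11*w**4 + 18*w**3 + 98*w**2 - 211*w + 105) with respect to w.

193*log(w - 7)/72 - 369*log(w - 5)/128 + 83*log(w - 1)/288 - 11*log(w + 3)/128 - 5/(48*w - 48) + C

Factor the denominator: (w - 7)*(w - 5)*(w - 1)**2*(w + 3).
Partial-fraction decomposition: -11/(128*(w + 3)) + 83/(288*(w - 1)) + 5/(48*(w - 1)**2) - 369/(128*(w - 5)) + 193/(72*(w - 7)).
Integrate each term; A/(w−a) gives A·log|w−a|; A/(w−a)² gives −A/(w−a).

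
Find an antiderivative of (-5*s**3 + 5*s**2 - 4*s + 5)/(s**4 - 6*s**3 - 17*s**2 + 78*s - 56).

Factor the denominator: (s - 7)*(s - 2)*(s - 1)*(s + 4).
Partial-fraction decomposition: -421/(330*(s + 4)) + 1/(30*(s - 1)) + 23/(30*(s - 2)) - 1493/(330*(s - 7)).
Integrate each term: A/(s−a) contributes A·log|s−a|.

-1493*log(s - 7)/330 + 23*log(s - 2)/30 + log(s - 1)/30 - 421*log(s + 4)/330 + C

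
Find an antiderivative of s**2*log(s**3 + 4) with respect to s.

Let u = s**3 + 4, so du = (3*s**2) ds.
The integral becomes (1/3)·∫ log(u) du; integrate by parts with u′=log(u), dv′=du.

s**3*log(s**3 + 4)/3 - s**3/3 + 4*log(s**3 + 4)/3 + C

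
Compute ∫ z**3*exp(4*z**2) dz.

Let u = z², du = 2z dz; rewrite as (1/2)∫ u^1·exp(4u) du.
Now integrate by parts 1 time.

(4*z**2 - 1)*exp(4*z**2)/32 + C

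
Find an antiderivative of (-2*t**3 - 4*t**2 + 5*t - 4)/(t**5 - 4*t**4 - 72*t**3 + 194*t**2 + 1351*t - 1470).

Factor the denominator: (t - 7)**2*(t - 1)*(t + 5)*(t + 6).
Partial-fraction decomposition: 254/(1183*(t + 6)) - 121/(864*(t + 5)) - 5/(1512*(t - 1)) - 3473/(48672*(t - 7)) - 851/(936*(t - 7)**2).
Integrate each term; A/(t−a) gives A·log|t−a|; A/(t−a)² gives −A/(t−a).

-3473*log(t - 7)/48672 - 5*log(t - 1)/1512 - 121*log(t + 5)/864 + 254*log(t + 6)/1183 + 851/(936*t - 6552) + C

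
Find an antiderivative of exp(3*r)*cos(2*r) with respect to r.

2*exp(3*r)*sin(2*r)/13 + 3*exp(3*r)*cos(2*r)/13 + C

Let I denote the integral. Integrate by parts with u = cos(2*r), dv = exp(3*r) dr, so v = exp(3*r)/3: I = exp(3*r)*cos(2*r)/3 + (2/3)·∫ exp(3*r)*sin(2*r) dr.
Apply parts again with u = sin(2*r), dv = exp(3*r) dr: ∫ exp(3*r)*sin(2*r) dr = exp(3*r)*sin(2*r)/3 − (2/3)·I. Substituting back brings back I: I = 2*exp(3*r)*sin(2*r)/9 + exp(3*r)*cos(2*r)/3 − (4/9)·I.
Solving for I: (1 + 4/9)·I equals the remaining terms, so I = (9/13)·(2*exp(3*r)*sin(2*r)/9 + exp(3*r)*cos(2*r)/3).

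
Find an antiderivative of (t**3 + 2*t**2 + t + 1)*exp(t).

(t**3 - t**2 + 3*t - 2)*exp(t) + C

Use integration by parts with u = t**3 + 2*t**2 + t + 1, dv = exp(t) dt, so v = exp(t).
Apply parts 3 times (tabular method): alternate signs, differentiate u down to 0, integrate dv up.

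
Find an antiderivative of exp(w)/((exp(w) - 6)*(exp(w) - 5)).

log(exp(w) - 6) - log(exp(w) - 5) + C

Let u = e^w, du = e^w dw.
The integral becomes ∫ du/((u-5)(u-6)); decompose into partial fractions.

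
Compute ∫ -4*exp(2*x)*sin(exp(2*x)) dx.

2*cos(exp(2*x)) + C

Let u = exp(2*x), so du = (2*exp(2*x)) dx.
Rewriting, the integral becomes -2·∫ sin(u) du = -2·-cos(u).
Substituting back, u = exp(2*x).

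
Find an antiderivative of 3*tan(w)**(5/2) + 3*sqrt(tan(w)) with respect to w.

2*tan(w)**(3/2) + C

Let u = tan(w), so du = (tan(w)**2 + 1) dw.
Rewriting, the integral becomes 3·∫ √u du = 3·(2/3)u^(3/2).
Substituting back, u = tan(w).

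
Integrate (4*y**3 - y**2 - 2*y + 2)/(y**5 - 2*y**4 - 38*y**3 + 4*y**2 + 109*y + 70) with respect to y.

Factor the denominator: (y - 7)*(y - 2)*(y + 1)**2*(y + 5).
Partial-fraction decomposition: -171/(448*(y + 5)) + 283/(2304*(y + 1)) - 1/(96*(y + 1)**2) - 26/(315*(y - 2)) + 437/(1280*(y - 7)).
Integrate each term; A/(y−a) gives A·log|y−a|; A/(y−a)² gives −A/(y−a).

437*log(y - 7)/1280 - 26*log(y - 2)/315 + 283*log(y + 1)/2304 - 171*log(y + 5)/448 + 1/(96*y + 96) + C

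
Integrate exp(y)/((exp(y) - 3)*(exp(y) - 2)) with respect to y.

log(exp(y) - 3) - log(exp(y) - 2) + C

Let u = e^y, du = e^y dy.
The integral becomes ∫ du/((u-2)(u-3)); decompose into partial fractions.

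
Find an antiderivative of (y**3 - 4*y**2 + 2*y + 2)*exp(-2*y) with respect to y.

Use integration by parts with u = y**3 - 4*y**2 + 2*y + 2, dv = exp(-2*y) dy, so v = -exp(-2*y)/2.
Apply parts 3 times (tabular method): alternate signs, differentiate u down to 0, integrate dv up.

(-4*y**3 + 10*y**2 + 2*y - 7)*exp(-2*y)/8 + C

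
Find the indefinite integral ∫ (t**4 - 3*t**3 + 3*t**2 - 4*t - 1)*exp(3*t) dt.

Use integration by parts with u = t**4 - 3*t**3 + 3*t**2 - 4*t - 1, dv = exp(3*t) dt, so v = exp(3*t)/3.
Apply parts 4 times (tabular method): alternate signs, differentiate u down to 0, integrate dv up.

(27*t**4 - 117*t**3 + 198*t**2 - 240*t + 53)*exp(3*t)/81 + C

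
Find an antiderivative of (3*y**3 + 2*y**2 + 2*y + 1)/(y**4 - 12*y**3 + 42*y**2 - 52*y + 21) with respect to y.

571*log(y - 7)/72 - 53*log(y - 3)/8 + 61*log(y - 1)/36 - 2/(3*y - 3) + C

Factor the denominator: (y - 7)*(y - 3)*(y - 1)**2.
Partial-fraction decomposition: 61/(36*(y - 1)) + 2/(3*(y - 1)**2) - 53/(8*(y - 3)) + 571/(72*(y - 7)).
Integrate each term; A/(y−a) gives A·log|y−a|; A/(y−a)² gives −A/(y−a).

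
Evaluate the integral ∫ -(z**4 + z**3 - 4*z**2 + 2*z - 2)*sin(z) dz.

Use integration by parts with u = z**4 + z**3 - 4*z**2 + 2*z - 2, dv = -sin(z) dz, so v = cos(z).
Apply parts 4 times (tabular method): alternate signs, differentiate u down to 0, integrate dv up.

z**4*cos(z) - 4*z**3*sin(z) + z**3*cos(z) - 3*z**2*sin(z) - 16*z**2*cos(z) + 32*z*sin(z) - 4*z*cos(z) + 4*sin(z) + 30*cos(z) + C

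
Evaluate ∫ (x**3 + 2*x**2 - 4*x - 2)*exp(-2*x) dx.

(-4*x**3 - 14*x**2 + 2*x + 9)*exp(-2*x)/8 + C

Use integration by parts with u = x**3 + 2*x**2 - 4*x - 2, dv = exp(-2*x) dx, so v = -exp(-2*x)/2.
Apply parts 3 times (tabular method): alternate signs, differentiate u down to 0, integrate dv up.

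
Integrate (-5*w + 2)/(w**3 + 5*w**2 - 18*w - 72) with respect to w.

-9*log(w - 4)/35 - 17*log(w + 3)/21 + 16*log(w + 6)/15 + C

Factor the denominator: (w - 4)*(w + 3)*(w + 6).
Partial-fraction decomposition: 16/(15*(w + 6)) - 17/(21*(w + 3)) - 9/(35*(w - 4)).
Integrate each term: A/(w−a) contributes A·log|w−a|.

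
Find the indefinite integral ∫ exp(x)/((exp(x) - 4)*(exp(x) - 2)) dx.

Let u = e^x, du = e^x dx.
The integral becomes ∫ du/((u-2)(u-4)); decompose into partial fractions.

log(exp(x) - 4)/2 - log(exp(x) - 2)/2 + C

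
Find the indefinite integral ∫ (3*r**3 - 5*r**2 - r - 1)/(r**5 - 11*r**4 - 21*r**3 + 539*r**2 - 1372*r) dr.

log(r)/1372 - 577*log(r - 7)/3087 + 107*log(r - 4)/396 - 317*log(r + 7)/3773 - 388/(147*r - 1029) + C

Factor the denominator: r*(r - 7)**2*(r - 4)*(r + 7).
Partial-fraction decomposition: -317/(3773*(r + 7)) + 107/(396*(r - 4)) - 577/(3087*(r - 7)) + 388/(147*(r - 7)**2) + 1/(1372*r).
Integrate each term; A/(r−a) gives A·log|r−a|; A/(r−a)² gives −A/(r−a).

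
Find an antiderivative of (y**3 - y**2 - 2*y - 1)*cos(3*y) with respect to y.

y**3*sin(3*y)/3 - y**2*sin(3*y)/3 + y**2*cos(3*y)/3 - 8*y*sin(3*y)/9 - 2*y*cos(3*y)/9 - 7*sin(3*y)/27 - 8*cos(3*y)/27 + C

Use integration by parts with u = y**3 - y**2 - 2*y - 1, dv = cos(3*y) dy, so v = sin(3*y)/3.
Apply parts 3 times (tabular method): alternate signs, differentiate u down to 0, integrate dv up.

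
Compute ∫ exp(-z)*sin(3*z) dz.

-exp(-z)*sin(3*z)/10 - 3*exp(-z)*cos(3*z)/10 + C

Let I denote the integral. Integrate by parts with u = sin(3*z), dv = exp(-z) dz, so v = -exp(-z): I = -exp(-z)*sin(3*z) + 3·∫ exp(-z)*cos(3*z) dz.
Apply parts again with u = cos(3*z), dv = exp(-z) dz: ∫ exp(-z)*cos(3*z) dz = -exp(-z)*cos(3*z) − 3·I. Substituting back brings back I: I = -exp(-z)*sin(3*z) - 3*exp(-z)*cos(3*z) − 9·I.
Solving for I: (1 + 9)·I equals the remaining terms, so I = (1/10)·(-exp(-z)*sin(3*z) - 3*exp(-z)*cos(3*z)).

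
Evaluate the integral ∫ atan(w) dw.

Use integration by parts with u = arctan(w), dv = dw.
Then du = 1/(w**2 + 1) dw.

w*atan(w) - log(w**2 + 1)/2 + C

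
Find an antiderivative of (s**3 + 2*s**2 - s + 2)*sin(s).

Use integration by parts with u = s**3 + 2*s**2 - s + 2, dv = sin(s) ds, so v = -cos(s).
Apply parts 3 times (tabular method): alternate signs, differentiate u down to 0, integrate dv up.

-s**3*cos(s) + 3*s**2*sin(s) - 2*s**2*cos(s) + 4*s*sin(s) + 7*s*cos(s) - 7*sin(s) + 2*cos(s) + C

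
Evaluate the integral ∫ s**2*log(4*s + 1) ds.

Use integration by parts with u = log(4*s + 1), dv = s**2 ds.
Then du = 4/(4*s + 1) ds and v = s**3/3.

s**3*log(4*s + 1)/3 - s**3/9 + s**2/24 - s/48 + log(4*s + 1)/192 + C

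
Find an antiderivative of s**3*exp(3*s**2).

Let u = s², du = 2s ds; rewrite as (1/2)∫ u^1·exp(3u) du.
Now integrate by parts 1 time.

(3*s**2 - 1)*exp(3*s**2)/18 + C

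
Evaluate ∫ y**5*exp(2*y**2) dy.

(2*y**4 - 2*y**2 + 1)*exp(2*y**2)/8 + C

Let u = y², du = 2y dy; rewrite as (1/2)∫ u^2·exp(2u) du.
Now integrate by parts 2 times.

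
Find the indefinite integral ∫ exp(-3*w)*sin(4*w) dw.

Let I denote the integral. Integrate by parts with u = sin(4*w), dv = exp(-3*w) dw, so v = -exp(-3*w)/3: I = -exp(-3*w)*sin(4*w)/3 + (4/3)·∫ exp(-3*w)*cos(4*w) dw.
Apply parts again with u = cos(4*w), dv = exp(-3*w) dw: ∫ exp(-3*w)*cos(4*w) dw = -exp(-3*w)*cos(4*w)/3 − (4/3)·I. Substituting back brings back I: I = -exp(-3*w)*sin(4*w)/3 - 4*exp(-3*w)*cos(4*w)/9 − (16/9)·I.
Solving for I: (1 + 16/9)·I equals the remaining terms, so I = (9/25)·(-exp(-3*w)*sin(4*w)/3 - 4*exp(-3*w)*cos(4*w)/9).

-3*exp(-3*w)*sin(4*w)/25 - 4*exp(-3*w)*cos(4*w)/25 + C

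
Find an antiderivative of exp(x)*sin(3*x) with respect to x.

exp(x)*sin(3*x)/10 - 3*exp(x)*cos(3*x)/10 + C

Let I denote the integral. Integrate by parts with u = sin(3*x), dv = exp(x) dx, so v = exp(x): I = exp(x)*sin(3*x) − 3·∫ exp(x)*cos(3*x) dx.
Apply parts again with u = cos(3*x), dv = exp(x) dx: ∫ exp(x)*cos(3*x) dx = exp(x)*cos(3*x) + 3·I. Substituting back brings back I: I = exp(x)*sin(3*x) - 3*exp(x)*cos(3*x) − 9·I.
Solving for I: (1 + 9)·I equals the remaining terms, so I = (1/10)·(exp(x)*sin(3*x) - 3*exp(x)*cos(3*x)).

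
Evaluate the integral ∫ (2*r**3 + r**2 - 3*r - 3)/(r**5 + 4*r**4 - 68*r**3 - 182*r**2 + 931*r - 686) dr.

237*log(r - 7)/1960 - 11*log(r - 2)/405 - log(r - 1)/128 - 43663*log(r + 7)/508032 - 619/(1008*r + 7056) + C

Factor the denominator: (r - 7)*(r - 2)*(r - 1)*(r + 7)**2.
Partial-fraction decomposition: -43663/(508032*(r + 7)) + 619/(1008*(r + 7)**2) - 1/(128*(r - 1)) - 11/(405*(r - 2)) + 237/(1960*(r - 7)).
Integrate each term; A/(r−a) gives A·log|r−a|; A/(r−a)² gives −A/(r−a).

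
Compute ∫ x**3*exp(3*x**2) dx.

(3*x**2 - 1)*exp(3*x**2)/18 + C

Let u = x², du = 2x dx; rewrite as (1/2)∫ u^1·exp(3u) du.
Now integrate by parts 1 time.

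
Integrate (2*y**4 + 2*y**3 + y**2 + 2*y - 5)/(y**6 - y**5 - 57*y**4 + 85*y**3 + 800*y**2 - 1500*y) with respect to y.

log(y)/300 + 593*log(y - 5)/18150 + 17*log(y - 2)/336 + 101*log(y + 5)/350 - 2179*log(y + 6)/5808 - 51/(55*y - 275) + C

Factor the denominator: y*(y - 5)**2*(y - 2)*(y + 5)*(y + 6).
Partial-fraction decomposition: -2179/(5808*(y + 6)) + 101/(350*(y + 5)) + 17/(336*(y - 2)) + 593/(18150*(y - 5)) + 51/(55*(y - 5)**2) + 1/(300*y).
Integrate each term; A/(y−a) gives A·log|y−a|; A/(y−a)² gives −A/(y−a).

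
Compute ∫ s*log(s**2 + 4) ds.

s**2*log(s**2 + 4)/2 - s**2/2 + 2*log(s**2 + 4) + C

Let u = s**2 + 4, so du = (2*s) ds.
The integral becomes (1/2)·∫ log(u) du; integrate by parts with u′=log(u), dv′=du.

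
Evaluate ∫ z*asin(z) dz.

z**2*asin(z)/2 + z*sqrt(-z**2 + 1)/4 - asin(z)/4 + C

Use integration by parts with u = arcsin(z), dv = z dz.
Then du = 1/sqrt(-z**2 + 1) dz.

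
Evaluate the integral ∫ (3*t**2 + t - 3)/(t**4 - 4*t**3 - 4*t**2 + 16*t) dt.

Factor the denominator: t*(t - 4)*(t - 2)*(t + 2).
Partial-fraction decomposition: -7/(48*(t + 2)) - 11/(16*(t - 2)) + 49/(48*(t - 4)) - 3/(16*t).
Integrate each term: A/(t−a) contributes A·log|t−a|.

-3*log(t)/16 + 49*log(t - 4)/48 - 11*log(t - 2)/16 - 7*log(t + 2)/48 + C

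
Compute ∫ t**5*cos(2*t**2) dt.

Let u = t², du = 2t dt; rewrite as (1/2)∫ u^2·cos(2u) du.
Now integrate by parts 2 times.

t**4*sin(2*t**2)/4 + t**2*cos(2*t**2)/4 - sin(2*t**2)/8 + C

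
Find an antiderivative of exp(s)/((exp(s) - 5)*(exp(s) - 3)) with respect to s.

log(exp(s) - 5)/2 - log(exp(s) - 3)/2 + C

Let u = e^s, du = e^s ds.
The integral becomes ∫ du/((u-5)(u-3)); decompose into partial fractions.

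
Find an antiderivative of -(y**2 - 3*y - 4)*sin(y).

Use integration by parts with u = y**2 - 3*y - 4, dv = -sin(y) dy, so v = cos(y).
Apply parts 2 times (tabular method): alternate signs, differentiate u down to 0, integrate dv up.

y**2*cos(y) - 2*y*sin(y) - 3*y*cos(y) + 3*sin(y) - 6*cos(y) + C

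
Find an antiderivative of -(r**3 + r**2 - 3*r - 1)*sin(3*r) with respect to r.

r**3*cos(3*r)/3 - r**2*sin(3*r)/3 + r**2*cos(3*r)/3 - 2*r*sin(3*r)/9 - 11*r*cos(3*r)/9 + 11*sin(3*r)/27 - 11*cos(3*r)/27 + C

Use integration by parts with u = r**3 + r**2 - 3*r - 1, dv = -sin(3*r) dr, so v = cos(3*r)/3.
Apply parts 3 times (tabular method): alternate signs, differentiate u down to 0, integrate dv up.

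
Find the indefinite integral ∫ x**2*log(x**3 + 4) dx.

x**3*log(x**3 + 4)/3 - x**3/3 + 4*log(x**3 + 4)/3 + C

Let u = x**3 + 4, so du = (3*x**2) dx.
The integral becomes (1/3)·∫ log(u) du; integrate by parts with u′=log(u), dv′=du.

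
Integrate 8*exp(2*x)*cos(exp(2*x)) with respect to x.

4*sin(exp(2*x)) + C

Let u = exp(2*x), so du = (2*exp(2*x)) dx.
Rewriting, the integral becomes 4·∫ cos(u) du = 4·sin(u).
Substituting back, u = exp(2*x).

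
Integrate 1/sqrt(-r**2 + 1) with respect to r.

asin(r) + C

Substitute r = sin(θ), so dr = cos(θ) dθ and the radical becomes sqrt(-r**2 + 1) = cos(θ) by the Pythagorean identity.
Integrate the resulting trig expression in θ, then back-substitute θ = asin(r), sin(θ) = r, cos(θ) = sqrt(-r**2 + 1) (absorbing any constant into C).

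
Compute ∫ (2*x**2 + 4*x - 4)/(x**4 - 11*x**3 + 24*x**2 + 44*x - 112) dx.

Factor the denominator: (x - 7)*(x - 4)*(x - 2)*(x + 2).
Partial-fraction decomposition: 1/(54*(x + 2)) + 3/(10*(x - 2)) - 11/(9*(x - 4)) + 122/(135*(x - 7)).
Integrate each term: A/(x−a) contributes A·log|x−a|.

122*log(x - 7)/135 - 11*log(x - 4)/9 + 3*log(x - 2)/10 + log(x + 2)/54 + C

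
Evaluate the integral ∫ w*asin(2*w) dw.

w**2*asin(2*w)/2 + w*sqrt(-4*w**2 + 1)/8 - asin(2*w)/16 + C

Use integration by parts with u = arcsin(2*w), dv = w dw.
Then du = 2/sqrt(-4*w**2 + 1) dw.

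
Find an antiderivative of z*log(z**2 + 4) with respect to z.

Let u = z**2 + 4, so du = (2*z) dz.
The integral becomes (1/2)·∫ log(u) du; integrate by parts with u′=log(u), dv′=du.

z**2*log(z**2 + 4)/2 - z**2/2 + 2*log(z**2 + 4) + C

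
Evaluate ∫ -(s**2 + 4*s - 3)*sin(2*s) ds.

Use integration by parts with u = s**2 + 4*s - 3, dv = -sin(2*s) ds, so v = cos(2*s)/2.
Apply parts 2 times (tabular method): alternate signs, differentiate u down to 0, integrate dv up.

s**2*cos(2*s)/2 - s*sin(2*s)/2 + 2*s*cos(2*s) - sin(2*s) - 7*cos(2*s)/4 + C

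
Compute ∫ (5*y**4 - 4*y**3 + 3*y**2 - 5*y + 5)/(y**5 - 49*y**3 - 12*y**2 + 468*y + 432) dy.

Factor the denominator: (y - 6)*(y - 4)*(y + 1)*(y + 3)*(y + 6).
Partial-fraction decomposition: 7487/(1800*(y + 6)) - 40/(27*(y + 3)) + 11/(175*(y + 1)) - 151/(100*(y - 4)) + 5699/(1512*(y - 6)).
Integrate each term: A/(y−a) contributes A·log|y−a|.

5699*log(y - 6)/1512 - 151*log(y - 4)/100 + 11*log(y + 1)/175 - 40*log(y + 3)/27 + 7487*log(y + 6)/1800 + C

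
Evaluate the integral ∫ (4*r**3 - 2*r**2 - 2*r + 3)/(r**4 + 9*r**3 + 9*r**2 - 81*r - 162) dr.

Factor the denominator: (r - 3)*(r + 3)**2*(r + 6).
Partial-fraction decomposition: 307/(27*(r + 6)) - 275/(36*(r + 3)) + 13/(2*(r + 3)**2) + 29/(108*(r - 3)).
Integrate each term; A/(r−a) gives A·log|r−a|; A/(r−a)² gives −A/(r−a).

29*log(r - 3)/108 - 275*log(r + 3)/36 + 307*log(r + 6)/27 - 13/(2*r + 6) + C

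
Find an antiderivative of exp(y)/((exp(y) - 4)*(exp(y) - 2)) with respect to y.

log(exp(y) - 4)/2 - log(exp(y) - 2)/2 + C

Let u = e^y, du = e^y dy.
The integral becomes ∫ du/((u-4)(u-2)); decompose into partial fractions.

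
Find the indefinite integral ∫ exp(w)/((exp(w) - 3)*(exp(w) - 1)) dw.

Let u = e^w, du = e^w dw.
The integral becomes ∫ du/((u-3)(u-1)); decompose into partial fractions.

log(exp(w) - 3)/2 - log(exp(w) - 1)/2 + C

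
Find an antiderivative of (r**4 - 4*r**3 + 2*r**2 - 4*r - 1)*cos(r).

r**4*sin(r) - 4*r**3*sin(r) + 4*r**3*cos(r) - 10*r**2*sin(r) - 12*r**2*cos(r) + 20*r*sin(r) - 20*r*cos(r) + 19*sin(r) + 20*cos(r) + C

Use integration by parts with u = r**4 - 4*r**3 + 2*r**2 - 4*r - 1, dv = cos(r) dr, so v = sin(r).
Apply parts 4 times (tabular method): alternate signs, differentiate u down to 0, integrate dv up.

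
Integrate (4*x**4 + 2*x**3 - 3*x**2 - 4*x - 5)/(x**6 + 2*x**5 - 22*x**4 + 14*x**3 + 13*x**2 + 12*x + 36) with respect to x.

Factor the denominator: (x - 3)*(x - 2)*(x + 1)*(x + 6)*(x**2 + 1).
Partial-fraction decomposition: -(19*x - 3)/(185*(x**2 + 1)) - 4663/(13320*(x + 6)) - 1/(60*(x + 1)) - 11/(24*(x - 2)) + 167/(180*(x - 3)).
Integrate each term; A/(x−a) gives A·log|x−a|; the (Bx+D)/(x²+p²) term gives a log and an atan.

167*log(x - 3)/180 - 11*log(x - 2)/24 - log(x + 1)/60 - 4663*log(x + 6)/13320 - 19*log(x**2 + 1)/370 + 3*atan(x)/185 + C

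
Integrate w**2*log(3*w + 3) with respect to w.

Use integration by parts with u = log(3*w + 3), dv = w**2 dw.
Then du = 3/(3*w + 3) dw and v = w**3/3.

w**3*log(3*w + 3)/3 - w**3/9 + w**2/6 - w/3 + log(w + 1)/3 + C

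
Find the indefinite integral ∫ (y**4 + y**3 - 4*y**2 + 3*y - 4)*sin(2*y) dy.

-y**4*cos(2*y)/2 + y**3*sin(2*y) - y**3*cos(2*y)/2 + 3*y**2*sin(2*y)/4 + 7*y**2*cos(2*y)/2 - 7*y*sin(2*y)/2 - 3*y*cos(2*y)/4 + 3*sin(2*y)/8 + cos(2*y)/4 + C

Use integration by parts with u = y**4 + y**3 - 4*y**2 + 3*y - 4, dv = sin(2*y) dy, so v = -cos(2*y)/2.
Apply parts 4 times (tabular method): alternate signs, differentiate u down to 0, integrate dv up.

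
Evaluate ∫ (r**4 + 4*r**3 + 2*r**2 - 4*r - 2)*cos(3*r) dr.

r**4*sin(3*r)/3 + 4*r**3*sin(3*r)/3 + 4*r**3*cos(3*r)/9 + 2*r**2*sin(3*r)/9 + 4*r**2*cos(3*r)/3 - 20*r*sin(3*r)/9 + 4*r*cos(3*r)/27 - 58*sin(3*r)/81 - 20*cos(3*r)/27 + C

Use integration by parts with u = r**4 + 4*r**3 + 2*r**2 - 4*r - 2, dv = cos(3*r) dr, so v = sin(3*r)/3.
Apply parts 4 times (tabular method): alternate signs, differentiate u down to 0, integrate dv up.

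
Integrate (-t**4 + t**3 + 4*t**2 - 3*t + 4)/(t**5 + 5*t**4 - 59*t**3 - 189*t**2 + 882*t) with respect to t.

Factor the denominator: t*(t - 6)*(t - 3)*(t + 7)**2.
Partial-fraction decomposition: -594407/(828100*(t + 7)) + 2523/(910*(t + 7)**2) + 23/(900*(t - 3)) - 475/(1521*(t - 6)) + 2/(441*t).
Integrate each term; A/(t−a) gives A·log|t−a|; A/(t−a)² gives −A/(t−a).

2*log(t)/441 - 475*log(t - 6)/1521 + 23*log(t - 3)/900 - 594407*log(t + 7)/828100 - 2523/(910*t + 6370) + C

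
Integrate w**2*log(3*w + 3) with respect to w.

w**3*log(3*w + 3)/3 - w**3/9 + w**2/6 - w/3 + log(w + 1)/3 + C

Use integration by parts with u = log(3*w + 3), dv = w**2 dw.
Then du = 3/(3*w + 3) dw and v = w**3/3.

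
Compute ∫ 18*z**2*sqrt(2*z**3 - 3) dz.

Let u = 2*z**3 - 3, so du = (6*z**2) dz.
Rewriting, the integral becomes 3·∫ √u du = 3·(2/3)u^(3/2).
Substituting back, u = 2*z**3 - 3.

2*(2*z**3 - 3)**(3/2) + C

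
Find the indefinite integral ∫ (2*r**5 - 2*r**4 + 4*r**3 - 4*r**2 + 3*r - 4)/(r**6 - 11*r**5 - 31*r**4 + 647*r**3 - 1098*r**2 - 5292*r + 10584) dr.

6001*log(r - 7)/140 - 4519607*log(r - 6)/109512 - log(r - 2)/72 - 161*log(r + 3)/3240 + 40009*log(r + 7)/85176 + 6847/(234*r - 1404) + C

Factor the denominator: (r - 7)*(r - 6)**2*(r - 2)*(r + 3)*(r + 7).
Partial-fraction decomposition: 40009/(85176*(r + 7)) - 161/(3240*(r + 3)) - 1/(72*(r - 2)) - 4519607/(109512*(r - 6)) - 6847/(234*(r - 6)**2) + 6001/(140*(r - 7)).
Integrate each term; A/(r−a) gives A·log|r−a|; A/(r−a)² gives −A/(r−a).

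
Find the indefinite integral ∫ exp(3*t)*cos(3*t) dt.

exp(3*t)*sin(3*t)/6 + exp(3*t)*cos(3*t)/6 + C

Let I denote the integral. Integrate by parts with u = cos(3*t), dv = exp(3*t) dt, so v = exp(3*t)/3: I = exp(3*t)*cos(3*t)/3 + ∫ exp(3*t)*sin(3*t) dt.
Apply parts again with u = sin(3*t), dv = exp(3*t) dt: ∫ exp(3*t)*sin(3*t) dt = exp(3*t)*sin(3*t)/3 − I. Substituting back brings back I: I = exp(3*t)*sin(3*t)/3 + exp(3*t)*cos(3*t)/3 − I.
Solving for I: (1 + 1)·I equals the remaining terms, so I = (1/2)·(exp(3*t)*sin(3*t)/3 + exp(3*t)*cos(3*t)/3).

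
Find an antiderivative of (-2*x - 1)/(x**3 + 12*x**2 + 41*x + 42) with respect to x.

Factor the denominator: (x + 2)*(x + 3)*(x + 7).
Partial-fraction decomposition: 13/(20*(x + 7)) - 5/(4*(x + 3)) + 3/(5*(x + 2)).
Integrate each term: A/(x−a) contributes A·log|x−a|.

3*log(x + 2)/5 - 5*log(x + 3)/4 + 13*log(x + 7)/20 + C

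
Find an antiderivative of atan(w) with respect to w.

w*atan(w) - log(w**2 + 1)/2 + C

Use integration by parts with u = arctan(w), dv = dw.
Then du = 1/(w**2 + 1) dw.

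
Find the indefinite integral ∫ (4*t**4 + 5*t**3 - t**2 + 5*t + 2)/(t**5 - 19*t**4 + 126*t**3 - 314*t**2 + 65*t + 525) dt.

Factor the denominator: (t - 7)*(t - 5)**2*(t - 3)*(t + 1).
Partial-fraction decomposition: -5/(1152*(t + 1)) - 467/(64*(t - 3)) - 11093/(144*(t - 5)) - 3127/(24*(t - 5)**2) + 11307/(128*(t - 7)).
Integrate each term; A/(t−a) gives A·log|t−a|; A/(t−a)² gives −A/(t−a).

11307*log(t - 7)/128 - 11093*log(t - 5)/144 - 467*log(t - 3)/64 - 5*log(t + 1)/1152 + 3127/(24*t - 120) + C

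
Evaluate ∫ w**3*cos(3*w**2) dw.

Let u = w², du = 2w dw; rewrite as (1/2)∫ u^1·cos(3u) du.
Now integrate by parts 1 time.

w**2*sin(3*w**2)/6 + cos(3*w**2)/18 + C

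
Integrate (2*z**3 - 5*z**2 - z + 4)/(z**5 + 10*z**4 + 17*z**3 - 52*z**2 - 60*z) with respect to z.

Factor the denominator: z*(z - 2)*(z + 1)*(z + 5)*(z + 6).
Partial-fraction decomposition: -301/(120*(z + 6)) + 183/(70*(z + 5)) - 1/(30*(z + 1)) - 1/(168*(z - 2)) - 1/(15*z).
Integrate each term: A/(z−a) contributes A·log|z−a|.

-log(z)/15 - log(z - 2)/168 - log(z + 1)/30 + 183*log(z + 5)/70 - 301*log(z + 6)/120 + C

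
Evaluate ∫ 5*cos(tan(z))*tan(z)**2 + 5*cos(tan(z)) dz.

Let u = tan(z), so du = (tan(z)**2 + 1) dz.
Rewriting, the integral becomes 5·∫ cos(u) du = 5·sin(u).
Substituting back, u = tan(z).

5*sin(tan(z)) + C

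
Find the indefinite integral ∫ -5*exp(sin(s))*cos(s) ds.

Let u = sin(s), so du = (cos(s)) ds.
Rewriting, the integral becomes -5·∫ e^u du = -5·e^u.
Substituting back, u = sin(s).

-5*exp(sin(s)) + C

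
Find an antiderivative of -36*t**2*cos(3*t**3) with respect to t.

-4*sin(3*t**3) + C

Let u = 3*t**3, so du = (9*t**2) dt.
Rewriting, the integral becomes -4·∫ cos(u) du = -4·sin(u).
Substituting back, u = 3*t**3.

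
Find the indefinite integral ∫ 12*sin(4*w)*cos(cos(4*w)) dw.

Let u = cos(4*w), so du = (-4*sin(4*w)) dw.
Rewriting, the integral becomes -3·∫ cos(u) du = -3·sin(u).
Substituting back, u = cos(4*w).

-3*sin(cos(4*w)) + C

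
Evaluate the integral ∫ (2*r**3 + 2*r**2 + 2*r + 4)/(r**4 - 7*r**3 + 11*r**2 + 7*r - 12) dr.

Factor the denominator: (r - 4)*(r - 3)*(r - 1)*(r + 1).
Partial-fraction decomposition: -1/(20*(r + 1)) + 5/(6*(r - 1)) - 41/(4*(r - 3)) + 172/(15*(r - 4)).
Integrate each term: A/(r−a) contributes A·log|r−a|.

172*log(r - 4)/15 - 41*log(r - 3)/4 + 5*log(r - 1)/6 - log(r + 1)/20 + C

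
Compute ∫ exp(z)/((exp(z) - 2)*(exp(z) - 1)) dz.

Let u = e^z, du = e^z dz.
The integral becomes ∫ du/((u-2)(u-1)); decompose into partial fractions.

log(exp(z) - 2) - log(exp(z) - 1) + C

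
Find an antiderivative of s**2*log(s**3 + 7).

s**3*log(s**3 + 7)/3 - s**3/3 + 7*log(s**3 + 7)/3 + C

Let u = s**3 + 7, so du = (3*s**2) ds.
The integral becomes (1/3)·∫ log(u) du; integrate by parts with u′=log(u), dv′=du.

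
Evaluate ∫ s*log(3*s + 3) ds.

s**2*log(3*s + 3)/2 - s**2/4 + s/2 - log(s + 1)/2 + C

Use integration by parts with u = log(3*s + 3), dv = s ds.
Then du = 3/(3*s + 3) ds and v = s**2/2.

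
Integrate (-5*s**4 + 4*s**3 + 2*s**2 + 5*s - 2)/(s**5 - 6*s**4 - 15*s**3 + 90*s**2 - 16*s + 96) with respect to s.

Factor the denominator: (s - 6)*(s - 4)*(s + 4)*(s**2 + 1).
Partial-fraction decomposition: -(3*s + 55)/(629*(s**2 + 1)) - 763/(680*(s + 4)) + 487/(136*(s - 4)) - 1379/(185*(s - 6)).
Integrate each term; A/(s−a) gives A·log|s−a|; the (Bs+D)/(s²+p²) term gives a log and an atan.

-1379*log(s - 6)/185 + 487*log(s - 4)/136 - 763*log(s + 4)/680 - 3*log(s**2 + 1)/1258 - 55*atan(s)/629 + C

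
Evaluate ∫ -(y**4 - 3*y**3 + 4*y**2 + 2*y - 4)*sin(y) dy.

y**4*cos(y) - 4*y**3*sin(y) - 3*y**3*cos(y) + 9*y**2*sin(y) - 8*y**2*cos(y) + 16*y*sin(y) + 20*y*cos(y) - 20*sin(y) + 12*cos(y) + C

Use integration by parts with u = y**4 - 3*y**3 + 4*y**2 + 2*y - 4, dv = -sin(y) dy, so v = cos(y).
Apply parts 4 times (tabular method): alternate signs, differentiate u down to 0, integrate dv up.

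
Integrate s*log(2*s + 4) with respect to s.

Use integration by parts with u = log(2*s + 4), dv = s ds.
Then du = 2/(2*s + 4) ds and v = s**2/2.

s**2*log(2*s + 4)/2 - s**2/4 + s - 2*log(s + 2) + C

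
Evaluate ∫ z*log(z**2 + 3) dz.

z**2*log(z**2 + 3)/2 - z**2/2 + 3*log(z**2 + 3)/2 + C

Let u = z**2 + 3, so du = (2*z) dz.
The integral becomes (1/2)·∫ log(u) du; integrate by parts with u′=log(u), dv′=du.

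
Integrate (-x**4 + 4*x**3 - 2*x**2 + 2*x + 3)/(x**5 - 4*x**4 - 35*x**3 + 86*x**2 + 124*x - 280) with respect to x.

Factor the denominator: (x - 7)*(x - 2)**2*(x + 2)*(x + 5).
Partial-fraction decomposition: -197/(294*(x + 5)) + 19/(144*(x + 2)) - 199/(3920*(x - 2)) - 3/(28*(x - 2)**2) - 37/(90*(x - 7)).
Integrate each term; A/(x−a) gives A·log|x−a|; A/(x−a)² gives −A/(x−a).

-37*log(x - 7)/90 - 199*log(x - 2)/3920 + 19*log(x + 2)/144 - 197*log(x + 5)/294 + 3/(28*x - 56) + C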